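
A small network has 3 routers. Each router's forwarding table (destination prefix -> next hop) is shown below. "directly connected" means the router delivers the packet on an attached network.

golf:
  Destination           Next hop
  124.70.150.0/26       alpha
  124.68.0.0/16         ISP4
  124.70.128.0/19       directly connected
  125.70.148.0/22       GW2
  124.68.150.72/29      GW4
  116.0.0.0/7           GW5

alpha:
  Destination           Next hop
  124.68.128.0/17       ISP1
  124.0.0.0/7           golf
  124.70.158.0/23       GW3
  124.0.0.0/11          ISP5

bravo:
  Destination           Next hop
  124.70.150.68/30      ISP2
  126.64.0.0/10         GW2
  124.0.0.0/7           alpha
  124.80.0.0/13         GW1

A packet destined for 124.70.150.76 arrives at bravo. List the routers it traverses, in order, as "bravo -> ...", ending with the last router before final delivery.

bravo -> alpha -> golf

At bravo: longest match for 124.70.150.76 is 124.0.0.0/7 -> alpha
At alpha: longest match for 124.70.150.76 is 124.0.0.0/7 -> golf
At golf: longest match for 124.70.150.76 is 124.70.128.0/19 -> directly connected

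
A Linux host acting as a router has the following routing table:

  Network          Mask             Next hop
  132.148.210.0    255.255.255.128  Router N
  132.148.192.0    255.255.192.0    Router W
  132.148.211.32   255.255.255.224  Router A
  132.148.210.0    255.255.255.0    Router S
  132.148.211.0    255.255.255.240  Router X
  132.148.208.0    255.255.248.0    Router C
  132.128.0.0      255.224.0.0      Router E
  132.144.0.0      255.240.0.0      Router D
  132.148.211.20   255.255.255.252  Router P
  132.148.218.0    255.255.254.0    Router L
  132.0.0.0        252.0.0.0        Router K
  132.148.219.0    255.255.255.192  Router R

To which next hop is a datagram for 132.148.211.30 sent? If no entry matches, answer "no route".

Router C

Routes whose prefix contains 132.148.211.30:
  132.0.0.0/6 (132.0.0.0 - 135.255.255.255) -> Router K
  132.128.0.0/11 (132.128.0.0 - 132.159.255.255) -> Router E
  132.144.0.0/12 (132.144.0.0 - 132.159.255.255) -> Router D
  132.148.192.0/18 (132.148.192.0 - 132.148.255.255) -> Router W
  132.148.208.0/21 (132.148.208.0 - 132.148.215.255) -> Router C
More-specific entries that do NOT match:
  132.148.211.20/30 (132.148.211.20 - 132.148.211.23) does not contain 132.148.211.30
  132.148.211.0/28 (132.148.211.0 - 132.148.211.15) does not contain 132.148.211.30
  132.148.211.32/27 (132.148.211.32 - 132.148.211.63) does not contain 132.148.211.30
  132.148.219.0/26 (132.148.219.0 - 132.148.219.63) does not contain 132.148.211.30
  132.148.210.0/25 (132.148.210.0 - 132.148.210.127) does not contain 132.148.211.30
  132.148.210.0/24 (132.148.210.0 - 132.148.210.255) does not contain 132.148.211.30
  132.148.218.0/23 (132.148.218.0 - 132.148.219.255) does not contain 132.148.211.30
Longest matching prefix is /21 -> next hop Router C.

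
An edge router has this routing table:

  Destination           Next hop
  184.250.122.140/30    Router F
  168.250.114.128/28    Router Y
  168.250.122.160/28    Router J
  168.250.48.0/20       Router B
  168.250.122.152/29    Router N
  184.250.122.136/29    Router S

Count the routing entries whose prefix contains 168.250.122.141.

0

No listed prefix contains 168.250.122.141.
Total matching entries: 0.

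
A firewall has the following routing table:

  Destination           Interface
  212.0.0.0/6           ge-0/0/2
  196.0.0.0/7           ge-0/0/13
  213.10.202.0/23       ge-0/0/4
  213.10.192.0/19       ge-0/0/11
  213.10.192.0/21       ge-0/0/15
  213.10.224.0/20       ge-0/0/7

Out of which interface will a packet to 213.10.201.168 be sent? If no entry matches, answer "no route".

ge-0/0/11

Routes whose prefix contains 213.10.201.168:
  212.0.0.0/6 (212.0.0.0 - 215.255.255.255) -> ge-0/0/2
  213.10.192.0/19 (213.10.192.0 - 213.10.223.255) -> ge-0/0/11
More-specific entries that do NOT match:
  213.10.202.0/23 (213.10.202.0 - 213.10.203.255) does not contain 213.10.201.168
  213.10.192.0/21 (213.10.192.0 - 213.10.199.255) does not contain 213.10.201.168
  213.10.224.0/20 (213.10.224.0 - 213.10.239.255) does not contain 213.10.201.168
Longest matching prefix is /19 -> interface ge-0/0/11.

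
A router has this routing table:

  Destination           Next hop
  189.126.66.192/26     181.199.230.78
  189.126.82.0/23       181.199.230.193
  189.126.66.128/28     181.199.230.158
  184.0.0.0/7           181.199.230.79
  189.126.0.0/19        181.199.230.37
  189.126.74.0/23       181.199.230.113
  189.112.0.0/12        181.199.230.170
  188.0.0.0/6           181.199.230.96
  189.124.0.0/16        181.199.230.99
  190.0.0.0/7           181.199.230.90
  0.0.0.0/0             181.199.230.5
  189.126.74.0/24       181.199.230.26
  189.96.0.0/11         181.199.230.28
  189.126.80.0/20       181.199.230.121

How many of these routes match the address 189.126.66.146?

4

Prefixes containing 189.126.66.146:
  0.0.0.0/0 (default, matches everything)
  188.0.0.0/6 (188.0.0.0 - 191.255.255.255)
  189.96.0.0/11 (189.96.0.0 - 189.127.255.255)
  189.112.0.0/12 (189.112.0.0 - 189.127.255.255)
Total matching entries: 4.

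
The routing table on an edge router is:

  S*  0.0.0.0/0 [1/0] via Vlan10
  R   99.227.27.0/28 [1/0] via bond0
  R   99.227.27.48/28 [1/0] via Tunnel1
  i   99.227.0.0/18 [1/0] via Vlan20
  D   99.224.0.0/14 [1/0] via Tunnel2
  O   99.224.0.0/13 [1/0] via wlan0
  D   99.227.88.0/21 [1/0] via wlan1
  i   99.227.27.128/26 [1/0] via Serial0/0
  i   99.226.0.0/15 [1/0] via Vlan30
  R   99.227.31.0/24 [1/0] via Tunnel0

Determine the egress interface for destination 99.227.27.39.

Routes whose prefix contains 99.227.27.39:
  0.0.0.0/0 (default, matches everything) -> Vlan10
  99.224.0.0/13 (99.224.0.0 - 99.231.255.255) -> wlan0
  99.224.0.0/14 (99.224.0.0 - 99.227.255.255) -> Tunnel2
  99.226.0.0/15 (99.226.0.0 - 99.227.255.255) -> Vlan30
  99.227.0.0/18 (99.227.0.0 - 99.227.63.255) -> Vlan20
More-specific entries that do NOT match:
  99.227.27.0/28 (99.227.27.0 - 99.227.27.15) does not contain 99.227.27.39
  99.227.27.48/28 (99.227.27.48 - 99.227.27.63) does not contain 99.227.27.39
  99.227.27.128/26 (99.227.27.128 - 99.227.27.191) does not contain 99.227.27.39
  99.227.31.0/24 (99.227.31.0 - 99.227.31.255) does not contain 99.227.27.39
  99.227.88.0/21 (99.227.88.0 - 99.227.95.255) does not contain 99.227.27.39
Longest matching prefix is /18 -> interface Vlan20.

Vlan20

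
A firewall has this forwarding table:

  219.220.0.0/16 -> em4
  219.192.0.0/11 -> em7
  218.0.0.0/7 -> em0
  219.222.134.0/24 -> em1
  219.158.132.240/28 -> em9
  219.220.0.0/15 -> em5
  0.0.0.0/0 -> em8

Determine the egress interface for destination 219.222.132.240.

em7

Routes whose prefix contains 219.222.132.240:
  0.0.0.0/0 (default, matches everything) -> em8
  218.0.0.0/7 (218.0.0.0 - 219.255.255.255) -> em0
  219.192.0.0/11 (219.192.0.0 - 219.223.255.255) -> em7
More-specific entries that do NOT match:
  219.158.132.240/28 (219.158.132.240 - 219.158.132.255) does not contain 219.222.132.240
  219.222.134.0/24 (219.222.134.0 - 219.222.134.255) does not contain 219.222.132.240
  219.220.0.0/16 (219.220.0.0 - 219.220.255.255) does not contain 219.222.132.240
  219.220.0.0/15 (219.220.0.0 - 219.221.255.255) does not contain 219.222.132.240
Longest matching prefix is /11 -> interface em7.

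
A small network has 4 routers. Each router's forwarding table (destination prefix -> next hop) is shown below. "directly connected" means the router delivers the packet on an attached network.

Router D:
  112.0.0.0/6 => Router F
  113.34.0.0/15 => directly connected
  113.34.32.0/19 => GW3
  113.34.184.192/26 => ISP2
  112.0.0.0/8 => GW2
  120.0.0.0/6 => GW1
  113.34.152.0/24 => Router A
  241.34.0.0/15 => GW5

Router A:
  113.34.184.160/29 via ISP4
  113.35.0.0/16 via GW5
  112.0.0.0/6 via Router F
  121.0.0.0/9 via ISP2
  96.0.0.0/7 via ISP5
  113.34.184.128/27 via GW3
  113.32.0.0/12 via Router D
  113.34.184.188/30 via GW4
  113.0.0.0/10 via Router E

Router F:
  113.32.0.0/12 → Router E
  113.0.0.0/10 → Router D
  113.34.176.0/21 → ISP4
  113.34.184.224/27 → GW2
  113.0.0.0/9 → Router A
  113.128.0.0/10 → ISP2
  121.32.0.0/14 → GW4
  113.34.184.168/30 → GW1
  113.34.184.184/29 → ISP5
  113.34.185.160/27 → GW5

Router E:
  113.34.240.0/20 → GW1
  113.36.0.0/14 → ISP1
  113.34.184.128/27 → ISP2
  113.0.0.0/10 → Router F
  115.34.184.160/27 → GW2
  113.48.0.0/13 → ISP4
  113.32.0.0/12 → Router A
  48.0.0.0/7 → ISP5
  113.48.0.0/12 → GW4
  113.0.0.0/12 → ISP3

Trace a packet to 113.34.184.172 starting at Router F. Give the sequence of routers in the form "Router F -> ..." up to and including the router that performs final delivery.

At Router F: longest match for 113.34.184.172 is 113.32.0.0/12 -> Router E
At Router E: longest match for 113.34.184.172 is 113.32.0.0/12 -> Router A
At Router A: longest match for 113.34.184.172 is 113.32.0.0/12 -> Router D
At Router D: longest match for 113.34.184.172 is 113.34.0.0/15 -> directly connected

Router F -> Router E -> Router A -> Router D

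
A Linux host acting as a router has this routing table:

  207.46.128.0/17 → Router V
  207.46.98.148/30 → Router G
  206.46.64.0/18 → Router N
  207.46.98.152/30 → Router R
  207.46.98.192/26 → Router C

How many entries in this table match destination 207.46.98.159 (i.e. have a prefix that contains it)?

No listed prefix contains 207.46.98.159.
Total matching entries: 0.

0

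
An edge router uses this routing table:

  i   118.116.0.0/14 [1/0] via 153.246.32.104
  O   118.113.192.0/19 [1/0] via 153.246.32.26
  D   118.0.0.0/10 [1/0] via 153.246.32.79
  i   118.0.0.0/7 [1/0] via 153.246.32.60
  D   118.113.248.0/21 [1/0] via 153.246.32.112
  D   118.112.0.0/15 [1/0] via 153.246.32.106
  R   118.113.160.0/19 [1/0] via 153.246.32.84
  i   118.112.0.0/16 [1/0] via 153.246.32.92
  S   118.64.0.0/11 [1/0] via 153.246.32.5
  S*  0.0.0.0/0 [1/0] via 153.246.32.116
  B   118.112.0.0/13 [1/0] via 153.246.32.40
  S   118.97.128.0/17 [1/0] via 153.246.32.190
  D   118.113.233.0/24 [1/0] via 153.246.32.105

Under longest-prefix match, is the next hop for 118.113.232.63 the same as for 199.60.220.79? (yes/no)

no

118.113.232.63: longest match 118.112.0.0/15 -> 153.246.32.106
199.60.220.79: longest match 0.0.0.0/0 -> 153.246.32.116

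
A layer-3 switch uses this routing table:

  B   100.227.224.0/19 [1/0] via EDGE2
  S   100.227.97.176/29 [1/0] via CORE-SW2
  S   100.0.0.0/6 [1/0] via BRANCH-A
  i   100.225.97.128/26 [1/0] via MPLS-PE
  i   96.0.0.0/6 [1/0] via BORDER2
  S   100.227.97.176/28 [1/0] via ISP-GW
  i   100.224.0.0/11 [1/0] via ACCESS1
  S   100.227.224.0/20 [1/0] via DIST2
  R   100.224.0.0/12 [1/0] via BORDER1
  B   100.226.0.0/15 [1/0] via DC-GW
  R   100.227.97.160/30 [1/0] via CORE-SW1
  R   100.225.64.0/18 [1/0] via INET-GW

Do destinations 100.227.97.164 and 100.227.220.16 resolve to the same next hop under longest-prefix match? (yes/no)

yes

100.227.97.164: longest match 100.226.0.0/15 -> DC-GW
100.227.220.16: longest match 100.226.0.0/15 -> DC-GW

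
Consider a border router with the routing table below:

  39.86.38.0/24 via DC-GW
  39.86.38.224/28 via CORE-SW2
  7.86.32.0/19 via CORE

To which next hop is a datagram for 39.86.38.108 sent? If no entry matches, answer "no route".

Routes whose prefix contains 39.86.38.108:
  39.86.38.0/24 (39.86.38.0 - 39.86.38.255) -> DC-GW
More-specific entries that do NOT match:
  39.86.38.224/28 (39.86.38.224 - 39.86.38.239) does not contain 39.86.38.108
Longest matching prefix is /24 -> next hop DC-GW.

DC-GW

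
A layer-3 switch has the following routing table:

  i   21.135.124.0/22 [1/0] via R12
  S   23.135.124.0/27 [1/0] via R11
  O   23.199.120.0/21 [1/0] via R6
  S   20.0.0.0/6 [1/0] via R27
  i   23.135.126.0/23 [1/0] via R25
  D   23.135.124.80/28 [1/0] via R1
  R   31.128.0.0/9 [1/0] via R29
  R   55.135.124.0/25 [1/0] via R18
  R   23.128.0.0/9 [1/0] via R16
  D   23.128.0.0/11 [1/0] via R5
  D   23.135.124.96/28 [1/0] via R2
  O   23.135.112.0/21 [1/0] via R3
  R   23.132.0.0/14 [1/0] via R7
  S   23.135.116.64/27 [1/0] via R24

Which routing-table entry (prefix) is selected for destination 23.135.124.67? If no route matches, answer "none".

23.132.0.0/14

Entries matching 23.135.124.67:
  20.0.0.0/6 (20.0.0.0 - 23.255.255.255)
  23.128.0.0/9 (23.128.0.0 - 23.255.255.255)
  23.128.0.0/11 (23.128.0.0 - 23.159.255.255)
  23.132.0.0/14 (23.132.0.0 - 23.135.255.255)
Most specific is 23.132.0.0/14.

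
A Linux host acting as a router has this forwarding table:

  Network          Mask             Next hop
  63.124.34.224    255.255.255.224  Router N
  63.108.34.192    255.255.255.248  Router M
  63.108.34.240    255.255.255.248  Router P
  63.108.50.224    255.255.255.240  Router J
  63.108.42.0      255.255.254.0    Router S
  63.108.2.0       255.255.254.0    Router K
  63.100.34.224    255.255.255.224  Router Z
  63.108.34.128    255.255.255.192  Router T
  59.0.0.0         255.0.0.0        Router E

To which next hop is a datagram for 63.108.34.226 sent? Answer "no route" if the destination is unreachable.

No entry's prefix contains 63.108.34.226; there is no default route.

no route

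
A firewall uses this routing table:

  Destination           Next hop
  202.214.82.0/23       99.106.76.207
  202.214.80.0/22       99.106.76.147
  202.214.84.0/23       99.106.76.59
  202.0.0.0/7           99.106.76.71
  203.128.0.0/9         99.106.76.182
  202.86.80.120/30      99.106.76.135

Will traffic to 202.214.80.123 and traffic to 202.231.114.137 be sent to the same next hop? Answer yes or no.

no

202.214.80.123: longest match 202.214.80.0/22 -> 99.106.76.147
202.231.114.137: longest match 202.0.0.0/7 -> 99.106.76.71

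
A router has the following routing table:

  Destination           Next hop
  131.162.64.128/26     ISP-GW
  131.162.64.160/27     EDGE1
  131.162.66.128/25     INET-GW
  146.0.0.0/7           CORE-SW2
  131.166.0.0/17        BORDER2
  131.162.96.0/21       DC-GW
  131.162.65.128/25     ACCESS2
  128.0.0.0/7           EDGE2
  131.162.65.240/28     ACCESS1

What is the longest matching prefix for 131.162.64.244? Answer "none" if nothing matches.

131.162.64.244 is outside every listed prefix and there is no default route.

none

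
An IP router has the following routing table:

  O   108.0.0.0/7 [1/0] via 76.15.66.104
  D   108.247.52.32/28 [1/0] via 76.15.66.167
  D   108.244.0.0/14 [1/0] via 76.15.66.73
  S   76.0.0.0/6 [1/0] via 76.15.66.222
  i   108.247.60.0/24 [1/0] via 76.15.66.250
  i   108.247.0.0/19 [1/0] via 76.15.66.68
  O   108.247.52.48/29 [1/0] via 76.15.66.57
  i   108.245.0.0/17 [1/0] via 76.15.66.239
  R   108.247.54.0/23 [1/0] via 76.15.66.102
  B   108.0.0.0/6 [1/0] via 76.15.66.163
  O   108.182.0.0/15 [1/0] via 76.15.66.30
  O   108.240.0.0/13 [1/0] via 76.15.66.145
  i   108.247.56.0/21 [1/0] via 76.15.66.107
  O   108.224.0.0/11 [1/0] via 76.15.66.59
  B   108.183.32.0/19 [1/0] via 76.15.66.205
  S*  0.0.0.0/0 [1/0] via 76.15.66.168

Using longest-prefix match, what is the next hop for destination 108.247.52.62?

76.15.66.73

Routes whose prefix contains 108.247.52.62:
  0.0.0.0/0 (default, matches everything) -> 76.15.66.168
  108.0.0.0/6 (108.0.0.0 - 111.255.255.255) -> 76.15.66.163
  108.0.0.0/7 (108.0.0.0 - 109.255.255.255) -> 76.15.66.104
  108.224.0.0/11 (108.224.0.0 - 108.255.255.255) -> 76.15.66.59
  108.240.0.0/13 (108.240.0.0 - 108.247.255.255) -> 76.15.66.145
  108.244.0.0/14 (108.244.0.0 - 108.247.255.255) -> 76.15.66.73
More-specific entries that do NOT match:
  108.247.52.48/29 (108.247.52.48 - 108.247.52.55) does not contain 108.247.52.62
  108.247.52.32/28 (108.247.52.32 - 108.247.52.47) does not contain 108.247.52.62
  108.247.60.0/24 (108.247.60.0 - 108.247.60.255) does not contain 108.247.52.62
  108.247.54.0/23 (108.247.54.0 - 108.247.55.255) does not contain 108.247.52.62
  108.247.56.0/21 (108.247.56.0 - 108.247.63.255) does not contain 108.247.52.62
  108.247.0.0/19 (108.247.0.0 - 108.247.31.255) does not contain 108.247.52.62
  108.183.32.0/19 (108.183.32.0 - 108.183.63.255) does not contain 108.247.52.62
  108.245.0.0/17 (108.245.0.0 - 108.245.127.255) does not contain 108.247.52.62
  108.182.0.0/15 (108.182.0.0 - 108.183.255.255) does not contain 108.247.52.62
Longest matching prefix is /14 -> next hop 76.15.66.73.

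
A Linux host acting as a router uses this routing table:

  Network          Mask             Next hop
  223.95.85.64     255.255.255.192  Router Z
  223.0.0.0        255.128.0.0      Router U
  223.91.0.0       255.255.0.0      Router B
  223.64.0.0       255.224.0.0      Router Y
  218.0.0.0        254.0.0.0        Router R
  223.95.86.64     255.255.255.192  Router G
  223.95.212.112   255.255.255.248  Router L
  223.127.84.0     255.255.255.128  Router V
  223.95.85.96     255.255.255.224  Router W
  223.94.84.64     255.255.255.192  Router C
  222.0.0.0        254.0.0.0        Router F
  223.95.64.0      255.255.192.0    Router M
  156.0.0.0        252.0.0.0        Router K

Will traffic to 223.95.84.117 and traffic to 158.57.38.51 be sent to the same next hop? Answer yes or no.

223.95.84.117: longest match 223.95.64.0/18 -> Router M
158.57.38.51: longest match 156.0.0.0/6 -> Router K

no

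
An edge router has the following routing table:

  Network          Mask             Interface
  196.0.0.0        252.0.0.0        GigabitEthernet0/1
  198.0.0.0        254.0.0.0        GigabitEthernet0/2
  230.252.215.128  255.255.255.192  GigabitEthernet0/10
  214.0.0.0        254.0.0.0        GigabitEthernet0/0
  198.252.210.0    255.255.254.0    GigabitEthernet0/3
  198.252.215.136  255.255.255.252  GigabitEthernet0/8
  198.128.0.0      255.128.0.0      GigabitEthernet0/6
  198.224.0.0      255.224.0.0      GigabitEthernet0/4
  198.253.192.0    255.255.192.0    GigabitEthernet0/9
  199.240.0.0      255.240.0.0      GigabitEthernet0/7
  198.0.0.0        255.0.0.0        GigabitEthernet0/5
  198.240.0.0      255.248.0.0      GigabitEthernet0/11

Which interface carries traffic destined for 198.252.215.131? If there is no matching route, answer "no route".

GigabitEthernet0/4

Routes whose prefix contains 198.252.215.131:
  196.0.0.0/6 (196.0.0.0 - 199.255.255.255) -> GigabitEthernet0/1
  198.0.0.0/7 (198.0.0.0 - 199.255.255.255) -> GigabitEthernet0/2
  198.0.0.0/8 (198.0.0.0 - 198.255.255.255) -> GigabitEthernet0/5
  198.128.0.0/9 (198.128.0.0 - 198.255.255.255) -> GigabitEthernet0/6
  198.224.0.0/11 (198.224.0.0 - 198.255.255.255) -> GigabitEthernet0/4
More-specific entries that do NOT match:
  198.252.215.136/30 (198.252.215.136 - 198.252.215.139) does not contain 198.252.215.131
  230.252.215.128/26 (230.252.215.128 - 230.252.215.191) does not contain 198.252.215.131
  198.252.210.0/23 (198.252.210.0 - 198.252.211.255) does not contain 198.252.215.131
  198.253.192.0/18 (198.253.192.0 - 198.253.255.255) does not contain 198.252.215.131
  198.240.0.0/13 (198.240.0.0 - 198.247.255.255) does not contain 198.252.215.131
  199.240.0.0/12 (199.240.0.0 - 199.255.255.255) does not contain 198.252.215.131
Longest matching prefix is /11 -> interface GigabitEthernet0/4.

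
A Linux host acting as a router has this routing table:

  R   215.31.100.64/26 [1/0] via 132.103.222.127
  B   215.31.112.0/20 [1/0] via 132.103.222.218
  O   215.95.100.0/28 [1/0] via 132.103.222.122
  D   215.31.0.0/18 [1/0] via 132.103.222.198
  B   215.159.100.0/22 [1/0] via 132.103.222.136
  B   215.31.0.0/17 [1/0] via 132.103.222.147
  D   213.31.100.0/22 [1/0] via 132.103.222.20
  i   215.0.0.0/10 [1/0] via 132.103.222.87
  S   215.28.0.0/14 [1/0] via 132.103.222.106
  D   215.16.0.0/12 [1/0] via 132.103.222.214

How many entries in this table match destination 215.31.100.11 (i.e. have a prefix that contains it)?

Prefixes containing 215.31.100.11:
  215.0.0.0/10 (215.0.0.0 - 215.63.255.255)
  215.16.0.0/12 (215.16.0.0 - 215.31.255.255)
  215.28.0.0/14 (215.28.0.0 - 215.31.255.255)
  215.31.0.0/17 (215.31.0.0 - 215.31.127.255)
Total matching entries: 4.

4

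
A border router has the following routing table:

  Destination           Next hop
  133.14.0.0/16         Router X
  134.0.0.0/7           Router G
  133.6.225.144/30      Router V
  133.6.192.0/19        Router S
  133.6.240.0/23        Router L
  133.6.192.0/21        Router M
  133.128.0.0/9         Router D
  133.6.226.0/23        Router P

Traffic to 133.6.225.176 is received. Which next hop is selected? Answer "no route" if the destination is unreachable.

no route

No entry's prefix contains 133.6.225.176; there is no default route.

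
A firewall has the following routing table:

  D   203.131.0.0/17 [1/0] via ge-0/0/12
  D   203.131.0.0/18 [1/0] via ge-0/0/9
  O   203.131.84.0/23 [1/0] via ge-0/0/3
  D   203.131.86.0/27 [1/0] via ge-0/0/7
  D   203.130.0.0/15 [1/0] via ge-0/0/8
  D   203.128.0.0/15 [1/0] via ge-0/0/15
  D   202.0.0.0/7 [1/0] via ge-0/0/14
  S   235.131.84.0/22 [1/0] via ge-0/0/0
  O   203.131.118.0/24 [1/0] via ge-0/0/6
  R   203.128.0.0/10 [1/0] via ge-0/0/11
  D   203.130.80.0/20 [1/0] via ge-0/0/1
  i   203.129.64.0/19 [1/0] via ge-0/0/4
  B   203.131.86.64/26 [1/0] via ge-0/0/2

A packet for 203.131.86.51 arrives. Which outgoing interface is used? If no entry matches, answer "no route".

ge-0/0/12

Routes whose prefix contains 203.131.86.51:
  202.0.0.0/7 (202.0.0.0 - 203.255.255.255) -> ge-0/0/14
  203.128.0.0/10 (203.128.0.0 - 203.191.255.255) -> ge-0/0/11
  203.130.0.0/15 (203.130.0.0 - 203.131.255.255) -> ge-0/0/8
  203.131.0.0/17 (203.131.0.0 - 203.131.127.255) -> ge-0/0/12
More-specific entries that do NOT match:
  203.131.86.0/27 (203.131.86.0 - 203.131.86.31) does not contain 203.131.86.51
  203.131.86.64/26 (203.131.86.64 - 203.131.86.127) does not contain 203.131.86.51
  203.131.118.0/24 (203.131.118.0 - 203.131.118.255) does not contain 203.131.86.51
  203.131.84.0/23 (203.131.84.0 - 203.131.85.255) does not contain 203.131.86.51
  235.131.84.0/22 (235.131.84.0 - 235.131.87.255) does not contain 203.131.86.51
  203.130.80.0/20 (203.130.80.0 - 203.130.95.255) does not contain 203.131.86.51
  203.129.64.0/19 (203.129.64.0 - 203.129.95.255) does not contain 203.131.86.51
  203.131.0.0/18 (203.131.0.0 - 203.131.63.255) does not contain 203.131.86.51
Longest matching prefix is /17 -> interface ge-0/0/12.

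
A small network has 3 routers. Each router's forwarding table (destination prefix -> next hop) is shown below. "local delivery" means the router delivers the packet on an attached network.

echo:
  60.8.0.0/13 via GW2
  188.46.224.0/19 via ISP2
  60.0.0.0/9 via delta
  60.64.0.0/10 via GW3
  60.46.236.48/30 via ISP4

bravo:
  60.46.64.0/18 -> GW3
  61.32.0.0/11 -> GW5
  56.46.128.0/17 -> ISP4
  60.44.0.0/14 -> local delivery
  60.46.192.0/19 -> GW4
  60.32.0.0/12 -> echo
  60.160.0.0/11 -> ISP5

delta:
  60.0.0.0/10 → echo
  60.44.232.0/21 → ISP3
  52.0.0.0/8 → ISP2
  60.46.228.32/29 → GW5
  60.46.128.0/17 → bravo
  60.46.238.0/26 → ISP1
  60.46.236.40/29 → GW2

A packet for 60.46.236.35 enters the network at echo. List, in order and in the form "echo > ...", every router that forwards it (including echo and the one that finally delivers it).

At echo: longest match for 60.46.236.35 is 60.0.0.0/9 -> delta
At delta: longest match for 60.46.236.35 is 60.46.128.0/17 -> bravo
At bravo: longest match for 60.46.236.35 is 60.44.0.0/14 -> local delivery

echo > delta > bravo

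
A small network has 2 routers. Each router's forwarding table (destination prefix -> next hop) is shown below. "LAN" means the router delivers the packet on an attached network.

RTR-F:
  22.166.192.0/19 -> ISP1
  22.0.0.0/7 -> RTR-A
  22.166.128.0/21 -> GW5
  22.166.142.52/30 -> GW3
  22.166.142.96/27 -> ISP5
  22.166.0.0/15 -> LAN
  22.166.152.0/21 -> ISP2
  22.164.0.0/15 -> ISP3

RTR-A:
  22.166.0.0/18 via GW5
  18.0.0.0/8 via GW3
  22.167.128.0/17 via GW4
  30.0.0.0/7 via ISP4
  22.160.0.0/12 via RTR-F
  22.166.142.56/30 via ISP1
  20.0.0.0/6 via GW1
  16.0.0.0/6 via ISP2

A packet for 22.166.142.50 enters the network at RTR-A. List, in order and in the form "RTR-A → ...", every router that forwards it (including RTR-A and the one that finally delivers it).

RTR-A → RTR-F

At RTR-A: longest match for 22.166.142.50 is 22.160.0.0/12 -> RTR-F
At RTR-F: longest match for 22.166.142.50 is 22.166.0.0/15 -> LAN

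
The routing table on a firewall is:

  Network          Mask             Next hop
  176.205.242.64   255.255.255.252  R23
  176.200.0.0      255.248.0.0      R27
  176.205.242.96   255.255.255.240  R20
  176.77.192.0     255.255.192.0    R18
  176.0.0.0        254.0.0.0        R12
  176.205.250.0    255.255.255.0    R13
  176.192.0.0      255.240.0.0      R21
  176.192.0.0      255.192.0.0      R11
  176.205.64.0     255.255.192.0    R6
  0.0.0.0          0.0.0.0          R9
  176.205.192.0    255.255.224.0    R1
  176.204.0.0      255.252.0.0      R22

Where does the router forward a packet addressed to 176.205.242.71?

Routes whose prefix contains 176.205.242.71:
  0.0.0.0/0 (default, matches everything) -> R9
  176.0.0.0/7 (176.0.0.0 - 177.255.255.255) -> R12
  176.192.0.0/10 (176.192.0.0 - 176.255.255.255) -> R11
  176.192.0.0/12 (176.192.0.0 - 176.207.255.255) -> R21
  176.200.0.0/13 (176.200.0.0 - 176.207.255.255) -> R27
  176.204.0.0/14 (176.204.0.0 - 176.207.255.255) -> R22
More-specific entries that do NOT match:
  176.205.242.64/30 (176.205.242.64 - 176.205.242.67) does not contain 176.205.242.71
  176.205.242.96/28 (176.205.242.96 - 176.205.242.111) does not contain 176.205.242.71
  176.205.250.0/24 (176.205.250.0 - 176.205.250.255) does not contain 176.205.242.71
  176.205.192.0/19 (176.205.192.0 - 176.205.223.255) does not contain 176.205.242.71
  176.77.192.0/18 (176.77.192.0 - 176.77.255.255) does not contain 176.205.242.71
  176.205.64.0/18 (176.205.64.0 - 176.205.127.255) does not contain 176.205.242.71
Longest matching prefix is /14 -> next hop R22.

R22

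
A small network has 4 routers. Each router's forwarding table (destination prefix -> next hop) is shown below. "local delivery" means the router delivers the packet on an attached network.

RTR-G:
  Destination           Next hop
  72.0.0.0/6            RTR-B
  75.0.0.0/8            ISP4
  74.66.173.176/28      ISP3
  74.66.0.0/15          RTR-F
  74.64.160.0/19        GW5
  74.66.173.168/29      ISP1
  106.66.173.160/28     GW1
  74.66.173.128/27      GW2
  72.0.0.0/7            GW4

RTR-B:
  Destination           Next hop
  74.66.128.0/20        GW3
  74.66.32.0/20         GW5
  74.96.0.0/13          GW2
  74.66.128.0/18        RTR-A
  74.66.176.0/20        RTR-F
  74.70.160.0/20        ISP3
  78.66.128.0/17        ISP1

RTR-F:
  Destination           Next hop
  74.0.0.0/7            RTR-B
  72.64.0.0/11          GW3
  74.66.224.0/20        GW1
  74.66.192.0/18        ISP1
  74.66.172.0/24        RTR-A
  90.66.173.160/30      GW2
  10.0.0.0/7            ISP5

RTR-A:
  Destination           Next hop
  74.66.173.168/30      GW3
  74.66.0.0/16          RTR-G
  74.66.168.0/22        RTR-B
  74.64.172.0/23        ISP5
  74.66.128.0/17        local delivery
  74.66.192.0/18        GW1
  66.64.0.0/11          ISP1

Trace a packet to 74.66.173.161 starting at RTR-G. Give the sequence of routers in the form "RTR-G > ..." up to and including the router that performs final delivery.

RTR-G > RTR-F > RTR-B > RTR-A

At RTR-G: longest match for 74.66.173.161 is 74.66.0.0/15 -> RTR-F
At RTR-F: longest match for 74.66.173.161 is 74.0.0.0/7 -> RTR-B
At RTR-B: longest match for 74.66.173.161 is 74.66.128.0/18 -> RTR-A
At RTR-A: longest match for 74.66.173.161 is 74.66.128.0/17 -> local delivery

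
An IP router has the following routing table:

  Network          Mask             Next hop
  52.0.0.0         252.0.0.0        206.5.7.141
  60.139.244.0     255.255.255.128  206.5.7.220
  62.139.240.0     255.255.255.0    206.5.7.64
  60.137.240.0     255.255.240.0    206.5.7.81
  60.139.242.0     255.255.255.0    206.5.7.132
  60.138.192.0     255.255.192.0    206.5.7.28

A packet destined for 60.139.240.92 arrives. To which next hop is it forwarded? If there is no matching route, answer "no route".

No entry's prefix contains 60.139.240.92; there is no default route.

no route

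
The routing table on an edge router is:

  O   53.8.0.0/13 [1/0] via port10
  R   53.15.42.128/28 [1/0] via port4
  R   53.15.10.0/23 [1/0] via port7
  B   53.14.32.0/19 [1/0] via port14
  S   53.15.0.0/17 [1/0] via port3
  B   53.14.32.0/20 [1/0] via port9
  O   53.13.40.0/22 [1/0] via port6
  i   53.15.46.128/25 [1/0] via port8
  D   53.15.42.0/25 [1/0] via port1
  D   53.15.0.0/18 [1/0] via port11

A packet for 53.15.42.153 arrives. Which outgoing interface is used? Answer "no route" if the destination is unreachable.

Routes whose prefix contains 53.15.42.153:
  53.8.0.0/13 (53.8.0.0 - 53.15.255.255) -> port10
  53.15.0.0/17 (53.15.0.0 - 53.15.127.255) -> port3
  53.15.0.0/18 (53.15.0.0 - 53.15.63.255) -> port11
More-specific entries that do NOT match:
  53.15.42.128/28 (53.15.42.128 - 53.15.42.143) does not contain 53.15.42.153
  53.15.46.128/25 (53.15.46.128 - 53.15.46.255) does not contain 53.15.42.153
  53.15.42.0/25 (53.15.42.0 - 53.15.42.127) does not contain 53.15.42.153
  53.15.10.0/23 (53.15.10.0 - 53.15.11.255) does not contain 53.15.42.153
  53.13.40.0/22 (53.13.40.0 - 53.13.43.255) does not contain 53.15.42.153
  53.14.32.0/20 (53.14.32.0 - 53.14.47.255) does not contain 53.15.42.153
  53.14.32.0/19 (53.14.32.0 - 53.14.63.255) does not contain 53.15.42.153
Longest matching prefix is /18 -> interface port11.

port11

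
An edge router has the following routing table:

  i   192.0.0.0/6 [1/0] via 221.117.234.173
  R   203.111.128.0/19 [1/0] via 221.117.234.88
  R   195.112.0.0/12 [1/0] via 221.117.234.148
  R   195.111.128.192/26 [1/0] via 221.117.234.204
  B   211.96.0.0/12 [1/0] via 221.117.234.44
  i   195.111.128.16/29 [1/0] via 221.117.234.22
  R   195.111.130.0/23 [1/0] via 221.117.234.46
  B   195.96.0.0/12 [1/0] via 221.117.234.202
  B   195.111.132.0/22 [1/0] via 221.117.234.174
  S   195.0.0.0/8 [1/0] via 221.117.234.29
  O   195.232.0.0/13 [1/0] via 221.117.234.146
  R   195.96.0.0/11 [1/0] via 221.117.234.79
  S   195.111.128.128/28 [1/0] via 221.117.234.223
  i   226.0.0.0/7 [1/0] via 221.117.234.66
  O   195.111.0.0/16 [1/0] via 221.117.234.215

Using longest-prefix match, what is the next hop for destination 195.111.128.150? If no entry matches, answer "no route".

Routes whose prefix contains 195.111.128.150:
  192.0.0.0/6 (192.0.0.0 - 195.255.255.255) -> 221.117.234.173
  195.0.0.0/8 (195.0.0.0 - 195.255.255.255) -> 221.117.234.29
  195.96.0.0/11 (195.96.0.0 - 195.127.255.255) -> 221.117.234.79
  195.96.0.0/12 (195.96.0.0 - 195.111.255.255) -> 221.117.234.202
  195.111.0.0/16 (195.111.0.0 - 195.111.255.255) -> 221.117.234.215
More-specific entries that do NOT match:
  195.111.128.16/29 (195.111.128.16 - 195.111.128.23) does not contain 195.111.128.150
  195.111.128.128/28 (195.111.128.128 - 195.111.128.143) does not contain 195.111.128.150
  195.111.128.192/26 (195.111.128.192 - 195.111.128.255) does not contain 195.111.128.150
  195.111.130.0/23 (195.111.130.0 - 195.111.131.255) does not contain 195.111.128.150
  195.111.132.0/22 (195.111.132.0 - 195.111.135.255) does not contain 195.111.128.150
  203.111.128.0/19 (203.111.128.0 - 203.111.159.255) does not contain 195.111.128.150
Longest matching prefix is /16 -> next hop 221.117.234.215.

221.117.234.215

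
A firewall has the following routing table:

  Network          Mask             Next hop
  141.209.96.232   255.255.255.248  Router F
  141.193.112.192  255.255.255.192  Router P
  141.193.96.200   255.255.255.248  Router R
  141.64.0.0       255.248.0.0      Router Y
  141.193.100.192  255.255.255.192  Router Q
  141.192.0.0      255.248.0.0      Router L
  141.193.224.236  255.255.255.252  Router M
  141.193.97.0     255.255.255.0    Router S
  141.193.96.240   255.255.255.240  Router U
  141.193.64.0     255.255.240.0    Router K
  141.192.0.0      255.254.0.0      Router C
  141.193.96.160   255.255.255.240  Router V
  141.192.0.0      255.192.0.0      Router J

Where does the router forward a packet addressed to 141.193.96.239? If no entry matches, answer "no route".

Router C

Routes whose prefix contains 141.193.96.239:
  141.192.0.0/10 (141.192.0.0 - 141.255.255.255) -> Router J
  141.192.0.0/13 (141.192.0.0 - 141.199.255.255) -> Router L
  141.192.0.0/15 (141.192.0.0 - 141.193.255.255) -> Router C
More-specific entries that do NOT match:
  141.193.224.236/30 (141.193.224.236 - 141.193.224.239) does not contain 141.193.96.239
  141.209.96.232/29 (141.209.96.232 - 141.209.96.239) does not contain 141.193.96.239
  141.193.96.200/29 (141.193.96.200 - 141.193.96.207) does not contain 141.193.96.239
  141.193.96.240/28 (141.193.96.240 - 141.193.96.255) does not contain 141.193.96.239
  141.193.96.160/28 (141.193.96.160 - 141.193.96.175) does not contain 141.193.96.239
  141.193.112.192/26 (141.193.112.192 - 141.193.112.255) does not contain 141.193.96.239
  141.193.100.192/26 (141.193.100.192 - 141.193.100.255) does not contain 141.193.96.239
  141.193.97.0/24 (141.193.97.0 - 141.193.97.255) does not contain 141.193.96.239
  141.193.64.0/20 (141.193.64.0 - 141.193.79.255) does not contain 141.193.96.239
Longest matching prefix is /15 -> next hop Router C.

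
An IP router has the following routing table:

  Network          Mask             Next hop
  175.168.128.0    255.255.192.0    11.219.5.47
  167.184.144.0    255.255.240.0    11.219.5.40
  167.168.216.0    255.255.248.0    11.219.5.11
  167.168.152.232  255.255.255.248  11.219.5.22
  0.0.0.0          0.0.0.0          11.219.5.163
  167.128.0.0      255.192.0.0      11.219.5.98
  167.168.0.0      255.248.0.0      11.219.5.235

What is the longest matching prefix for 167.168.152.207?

Entries matching 167.168.152.207:
  0.0.0.0/0 (default, matches everything)
  167.128.0.0/10 (167.128.0.0 - 167.191.255.255)
  167.168.0.0/13 (167.168.0.0 - 167.175.255.255)
Most specific is 167.168.0.0/13.

167.168.0.0/13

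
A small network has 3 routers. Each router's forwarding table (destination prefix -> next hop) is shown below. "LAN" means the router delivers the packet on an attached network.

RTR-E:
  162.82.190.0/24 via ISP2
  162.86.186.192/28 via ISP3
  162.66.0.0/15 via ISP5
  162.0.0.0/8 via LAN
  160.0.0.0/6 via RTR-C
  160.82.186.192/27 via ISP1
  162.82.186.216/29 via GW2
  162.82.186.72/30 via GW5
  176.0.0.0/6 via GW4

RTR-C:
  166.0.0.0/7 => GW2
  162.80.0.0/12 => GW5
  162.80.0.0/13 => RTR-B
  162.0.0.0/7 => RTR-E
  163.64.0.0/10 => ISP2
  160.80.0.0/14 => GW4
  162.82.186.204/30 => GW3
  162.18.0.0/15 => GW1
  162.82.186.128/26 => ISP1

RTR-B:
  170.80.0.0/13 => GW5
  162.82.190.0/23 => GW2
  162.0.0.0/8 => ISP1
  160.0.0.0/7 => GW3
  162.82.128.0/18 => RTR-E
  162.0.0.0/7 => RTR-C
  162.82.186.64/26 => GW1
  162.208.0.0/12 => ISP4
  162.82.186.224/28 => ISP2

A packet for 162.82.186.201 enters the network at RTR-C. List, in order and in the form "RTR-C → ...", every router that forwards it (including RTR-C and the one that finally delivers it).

RTR-C → RTR-B → RTR-E

At RTR-C: longest match for 162.82.186.201 is 162.80.0.0/13 -> RTR-B
At RTR-B: longest match for 162.82.186.201 is 162.82.128.0/18 -> RTR-E
At RTR-E: longest match for 162.82.186.201 is 162.0.0.0/8 -> LAN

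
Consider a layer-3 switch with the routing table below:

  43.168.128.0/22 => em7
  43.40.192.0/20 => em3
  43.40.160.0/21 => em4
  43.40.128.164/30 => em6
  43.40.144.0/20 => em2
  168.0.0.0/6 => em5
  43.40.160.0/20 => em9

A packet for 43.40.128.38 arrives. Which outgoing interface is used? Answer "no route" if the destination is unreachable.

No entry's prefix contains 43.40.128.38; there is no default route.

no route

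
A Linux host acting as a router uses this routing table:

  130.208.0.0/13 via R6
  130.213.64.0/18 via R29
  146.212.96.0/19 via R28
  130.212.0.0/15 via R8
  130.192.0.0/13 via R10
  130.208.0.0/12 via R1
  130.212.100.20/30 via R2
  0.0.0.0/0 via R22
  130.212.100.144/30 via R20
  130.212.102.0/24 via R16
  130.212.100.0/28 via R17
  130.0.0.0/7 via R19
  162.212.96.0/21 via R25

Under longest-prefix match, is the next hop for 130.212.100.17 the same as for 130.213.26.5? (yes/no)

130.212.100.17: longest match 130.212.0.0/15 -> R8
130.213.26.5: longest match 130.212.0.0/15 -> R8

yes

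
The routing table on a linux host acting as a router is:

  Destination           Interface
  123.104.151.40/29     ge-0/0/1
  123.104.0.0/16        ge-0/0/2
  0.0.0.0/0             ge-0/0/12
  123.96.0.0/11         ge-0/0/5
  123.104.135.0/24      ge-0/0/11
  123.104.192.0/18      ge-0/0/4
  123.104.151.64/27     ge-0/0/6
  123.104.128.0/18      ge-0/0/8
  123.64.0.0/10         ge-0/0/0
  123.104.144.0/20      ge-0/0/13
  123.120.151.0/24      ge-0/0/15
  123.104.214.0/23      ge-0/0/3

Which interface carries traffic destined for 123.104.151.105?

Routes whose prefix contains 123.104.151.105:
  0.0.0.0/0 (default, matches everything) -> ge-0/0/12
  123.64.0.0/10 (123.64.0.0 - 123.127.255.255) -> ge-0/0/0
  123.96.0.0/11 (123.96.0.0 - 123.127.255.255) -> ge-0/0/5
  123.104.0.0/16 (123.104.0.0 - 123.104.255.255) -> ge-0/0/2
  123.104.128.0/18 (123.104.128.0 - 123.104.191.255) -> ge-0/0/8
  123.104.144.0/20 (123.104.144.0 - 123.104.159.255) -> ge-0/0/13
More-specific entries that do NOT match:
  123.104.151.40/29 (123.104.151.40 - 123.104.151.47) does not contain 123.104.151.105
  123.104.151.64/27 (123.104.151.64 - 123.104.151.95) does not contain 123.104.151.105
  123.104.135.0/24 (123.104.135.0 - 123.104.135.255) does not contain 123.104.151.105
  123.120.151.0/24 (123.120.151.0 - 123.120.151.255) does not contain 123.104.151.105
  123.104.214.0/23 (123.104.214.0 - 123.104.215.255) does not contain 123.104.151.105
Longest matching prefix is /20 -> interface ge-0/0/13.

ge-0/0/13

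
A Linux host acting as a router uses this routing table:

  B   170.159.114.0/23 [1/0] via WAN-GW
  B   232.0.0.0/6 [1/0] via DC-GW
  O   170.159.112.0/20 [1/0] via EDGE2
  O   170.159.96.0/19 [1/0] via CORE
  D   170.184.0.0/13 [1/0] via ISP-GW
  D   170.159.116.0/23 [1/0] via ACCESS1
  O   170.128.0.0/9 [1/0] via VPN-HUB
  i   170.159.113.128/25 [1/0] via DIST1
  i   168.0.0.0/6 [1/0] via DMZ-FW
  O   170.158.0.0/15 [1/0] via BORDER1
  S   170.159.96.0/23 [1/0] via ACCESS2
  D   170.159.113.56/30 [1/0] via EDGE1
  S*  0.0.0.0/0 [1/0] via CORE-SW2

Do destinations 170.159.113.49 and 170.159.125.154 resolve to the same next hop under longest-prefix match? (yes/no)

yes

170.159.113.49: longest match 170.159.112.0/20 -> EDGE2
170.159.125.154: longest match 170.159.112.0/20 -> EDGE2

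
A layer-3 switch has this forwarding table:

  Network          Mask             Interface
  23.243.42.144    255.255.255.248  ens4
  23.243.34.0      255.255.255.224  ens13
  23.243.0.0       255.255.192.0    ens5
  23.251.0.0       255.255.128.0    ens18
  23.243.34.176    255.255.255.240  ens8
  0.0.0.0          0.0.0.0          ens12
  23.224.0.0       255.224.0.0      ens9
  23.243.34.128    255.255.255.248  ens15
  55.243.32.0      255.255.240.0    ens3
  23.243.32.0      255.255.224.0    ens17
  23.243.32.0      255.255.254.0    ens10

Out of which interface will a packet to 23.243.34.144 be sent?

ens17

Routes whose prefix contains 23.243.34.144:
  0.0.0.0/0 (default, matches everything) -> ens12
  23.224.0.0/11 (23.224.0.0 - 23.255.255.255) -> ens9
  23.243.0.0/18 (23.243.0.0 - 23.243.63.255) -> ens5
  23.243.32.0/19 (23.243.32.0 - 23.243.63.255) -> ens17
More-specific entries that do NOT match:
  23.243.42.144/29 (23.243.42.144 - 23.243.42.151) does not contain 23.243.34.144
  23.243.34.128/29 (23.243.34.128 - 23.243.34.135) does not contain 23.243.34.144
  23.243.34.176/28 (23.243.34.176 - 23.243.34.191) does not contain 23.243.34.144
  23.243.34.0/27 (23.243.34.0 - 23.243.34.31) does not contain 23.243.34.144
  23.243.32.0/23 (23.243.32.0 - 23.243.33.255) does not contain 23.243.34.144
  55.243.32.0/20 (55.243.32.0 - 55.243.47.255) does not contain 23.243.34.144
Longest matching prefix is /19 -> interface ens17.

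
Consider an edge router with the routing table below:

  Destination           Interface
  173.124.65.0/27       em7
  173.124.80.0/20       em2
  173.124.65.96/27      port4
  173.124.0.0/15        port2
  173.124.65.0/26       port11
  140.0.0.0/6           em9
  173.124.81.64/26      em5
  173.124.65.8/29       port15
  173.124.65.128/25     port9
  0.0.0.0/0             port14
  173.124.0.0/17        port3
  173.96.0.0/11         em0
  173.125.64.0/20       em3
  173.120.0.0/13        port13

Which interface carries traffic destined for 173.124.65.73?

port3

Routes whose prefix contains 173.124.65.73:
  0.0.0.0/0 (default, matches everything) -> port14
  173.96.0.0/11 (173.96.0.0 - 173.127.255.255) -> em0
  173.120.0.0/13 (173.120.0.0 - 173.127.255.255) -> port13
  173.124.0.0/15 (173.124.0.0 - 173.125.255.255) -> port2
  173.124.0.0/17 (173.124.0.0 - 173.124.127.255) -> port3
More-specific entries that do NOT match:
  173.124.65.8/29 (173.124.65.8 - 173.124.65.15) does not contain 173.124.65.73
  173.124.65.0/27 (173.124.65.0 - 173.124.65.31) does not contain 173.124.65.73
  173.124.65.96/27 (173.124.65.96 - 173.124.65.127) does not contain 173.124.65.73
  173.124.65.0/26 (173.124.65.0 - 173.124.65.63) does not contain 173.124.65.73
  173.124.81.64/26 (173.124.81.64 - 173.124.81.127) does not contain 173.124.65.73
  173.124.65.128/25 (173.124.65.128 - 173.124.65.255) does not contain 173.124.65.73
  173.124.80.0/20 (173.124.80.0 - 173.124.95.255) does not contain 173.124.65.73
  173.125.64.0/20 (173.125.64.0 - 173.125.79.255) does not contain 173.124.65.73
Longest matching prefix is /17 -> interface port3.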